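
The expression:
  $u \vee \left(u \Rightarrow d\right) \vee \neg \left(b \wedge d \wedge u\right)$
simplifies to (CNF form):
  $\text{True}$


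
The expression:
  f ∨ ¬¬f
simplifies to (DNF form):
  f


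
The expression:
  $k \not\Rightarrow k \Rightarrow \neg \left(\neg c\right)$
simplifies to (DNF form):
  $\text{True}$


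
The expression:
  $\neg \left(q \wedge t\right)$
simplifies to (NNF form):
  $\neg q \vee \neg t$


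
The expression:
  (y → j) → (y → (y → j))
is always true.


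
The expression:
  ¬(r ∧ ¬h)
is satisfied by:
  {h: True, r: False}
  {r: False, h: False}
  {r: True, h: True}


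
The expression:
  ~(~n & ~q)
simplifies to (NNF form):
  n | q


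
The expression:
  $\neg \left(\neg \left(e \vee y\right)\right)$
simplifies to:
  $e \vee y$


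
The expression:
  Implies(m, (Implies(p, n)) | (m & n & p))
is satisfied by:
  {n: True, p: False, m: False}
  {p: False, m: False, n: False}
  {n: True, m: True, p: False}
  {m: True, p: False, n: False}
  {n: True, p: True, m: False}
  {p: True, n: False, m: False}
  {n: True, m: True, p: True}


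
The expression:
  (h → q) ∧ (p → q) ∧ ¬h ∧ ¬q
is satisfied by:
  {q: False, p: False, h: False}


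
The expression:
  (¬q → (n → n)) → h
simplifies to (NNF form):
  h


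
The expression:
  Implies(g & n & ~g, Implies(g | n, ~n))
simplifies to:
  True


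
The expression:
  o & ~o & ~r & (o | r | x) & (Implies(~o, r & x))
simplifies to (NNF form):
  False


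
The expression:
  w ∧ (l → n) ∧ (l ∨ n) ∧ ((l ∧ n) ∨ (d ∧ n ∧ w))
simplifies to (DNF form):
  (d ∧ n ∧ w) ∨ (l ∧ n ∧ w)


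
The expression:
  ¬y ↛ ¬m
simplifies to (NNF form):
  m ∧ ¬y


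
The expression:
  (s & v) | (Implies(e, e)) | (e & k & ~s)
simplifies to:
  True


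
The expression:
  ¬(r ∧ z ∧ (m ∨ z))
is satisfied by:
  {z: False, r: False}
  {r: True, z: False}
  {z: True, r: False}


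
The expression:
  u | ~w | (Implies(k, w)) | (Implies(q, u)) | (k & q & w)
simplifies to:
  True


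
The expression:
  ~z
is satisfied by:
  {z: False}


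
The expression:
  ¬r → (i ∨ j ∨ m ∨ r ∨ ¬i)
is always true.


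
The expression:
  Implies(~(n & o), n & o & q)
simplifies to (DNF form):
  n & o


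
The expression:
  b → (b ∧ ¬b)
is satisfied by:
  {b: False}


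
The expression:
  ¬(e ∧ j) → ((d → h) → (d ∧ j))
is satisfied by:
  {d: True, j: True, e: True, h: False}
  {d: True, j: True, e: False, h: False}
  {d: True, j: True, h: True, e: True}
  {d: True, j: True, h: True, e: False}
  {d: True, e: True, h: False, j: False}
  {d: True, e: False, h: False, j: False}
  {h: False, j: True, e: True, d: False}
  {j: True, e: True, h: True, d: False}


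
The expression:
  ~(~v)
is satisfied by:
  {v: True}


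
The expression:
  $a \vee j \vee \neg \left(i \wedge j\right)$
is always true.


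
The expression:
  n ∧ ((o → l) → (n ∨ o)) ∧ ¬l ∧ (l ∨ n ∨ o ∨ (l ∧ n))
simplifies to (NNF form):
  n ∧ ¬l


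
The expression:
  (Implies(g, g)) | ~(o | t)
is always true.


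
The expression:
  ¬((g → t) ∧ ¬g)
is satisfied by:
  {g: True}


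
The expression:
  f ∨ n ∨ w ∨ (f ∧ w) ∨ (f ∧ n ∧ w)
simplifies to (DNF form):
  f ∨ n ∨ w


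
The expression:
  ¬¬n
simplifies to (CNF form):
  n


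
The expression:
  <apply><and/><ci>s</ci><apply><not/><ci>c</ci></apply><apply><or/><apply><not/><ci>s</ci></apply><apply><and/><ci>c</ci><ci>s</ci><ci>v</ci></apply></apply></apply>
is never true.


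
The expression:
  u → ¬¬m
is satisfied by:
  {m: True, u: False}
  {u: False, m: False}
  {u: True, m: True}


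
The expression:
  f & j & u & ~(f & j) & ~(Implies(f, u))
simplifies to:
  False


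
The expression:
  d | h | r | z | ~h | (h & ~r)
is always true.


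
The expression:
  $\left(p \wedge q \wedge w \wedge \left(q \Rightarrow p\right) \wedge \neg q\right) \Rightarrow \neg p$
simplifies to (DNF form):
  $\text{True}$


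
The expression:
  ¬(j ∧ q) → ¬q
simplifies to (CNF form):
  j ∨ ¬q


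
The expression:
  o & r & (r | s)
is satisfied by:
  {r: True, o: True}


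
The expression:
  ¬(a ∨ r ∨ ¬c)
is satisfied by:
  {c: True, r: False, a: False}


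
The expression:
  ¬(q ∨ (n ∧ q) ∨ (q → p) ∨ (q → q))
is never true.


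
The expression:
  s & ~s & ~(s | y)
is never true.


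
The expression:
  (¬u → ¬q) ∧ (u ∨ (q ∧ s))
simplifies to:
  u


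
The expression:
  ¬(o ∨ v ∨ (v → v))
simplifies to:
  False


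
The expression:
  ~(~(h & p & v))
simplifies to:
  h & p & v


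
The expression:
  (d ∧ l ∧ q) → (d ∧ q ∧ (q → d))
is always true.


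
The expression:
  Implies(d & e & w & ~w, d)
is always true.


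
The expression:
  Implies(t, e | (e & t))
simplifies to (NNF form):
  e | ~t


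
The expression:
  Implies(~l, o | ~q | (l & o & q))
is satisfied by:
  {o: True, l: True, q: False}
  {o: True, l: False, q: False}
  {l: True, o: False, q: False}
  {o: False, l: False, q: False}
  {q: True, o: True, l: True}
  {q: True, o: True, l: False}
  {q: True, l: True, o: False}


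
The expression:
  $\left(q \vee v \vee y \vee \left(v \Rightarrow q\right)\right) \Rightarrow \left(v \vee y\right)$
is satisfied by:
  {y: True, v: True}
  {y: True, v: False}
  {v: True, y: False}


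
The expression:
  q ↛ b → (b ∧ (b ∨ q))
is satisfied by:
  {b: True, q: False}
  {q: False, b: False}
  {q: True, b: True}


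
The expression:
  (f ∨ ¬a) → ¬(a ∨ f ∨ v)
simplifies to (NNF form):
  ¬f ∧ (a ∨ ¬v)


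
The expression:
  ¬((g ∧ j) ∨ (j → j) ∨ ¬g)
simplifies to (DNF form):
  False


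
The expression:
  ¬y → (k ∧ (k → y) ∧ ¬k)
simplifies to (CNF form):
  y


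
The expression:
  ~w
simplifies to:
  ~w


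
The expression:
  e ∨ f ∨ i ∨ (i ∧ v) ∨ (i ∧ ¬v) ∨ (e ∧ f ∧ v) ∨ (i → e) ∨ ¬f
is always true.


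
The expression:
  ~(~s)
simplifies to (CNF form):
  s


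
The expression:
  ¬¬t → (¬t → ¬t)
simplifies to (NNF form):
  True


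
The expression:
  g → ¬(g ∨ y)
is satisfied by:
  {g: False}


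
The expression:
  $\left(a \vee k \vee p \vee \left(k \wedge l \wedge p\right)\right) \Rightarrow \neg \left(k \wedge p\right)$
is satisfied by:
  {p: False, k: False}
  {k: True, p: False}
  {p: True, k: False}


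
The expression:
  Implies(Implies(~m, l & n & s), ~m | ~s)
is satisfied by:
  {s: False, m: False}
  {m: True, s: False}
  {s: True, m: False}


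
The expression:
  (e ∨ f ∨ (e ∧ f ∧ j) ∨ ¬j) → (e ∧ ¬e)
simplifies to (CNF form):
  j ∧ ¬e ∧ ¬f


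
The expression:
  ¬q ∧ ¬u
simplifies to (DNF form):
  ¬q ∧ ¬u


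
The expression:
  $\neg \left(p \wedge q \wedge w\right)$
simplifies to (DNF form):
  $\neg p \vee \neg q \vee \neg w$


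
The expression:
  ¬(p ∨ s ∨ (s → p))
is never true.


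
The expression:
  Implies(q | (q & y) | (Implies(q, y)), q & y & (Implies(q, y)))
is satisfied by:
  {y: True, q: True}


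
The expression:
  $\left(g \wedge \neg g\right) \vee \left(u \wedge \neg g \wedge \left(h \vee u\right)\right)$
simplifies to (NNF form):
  $u \wedge \neg g$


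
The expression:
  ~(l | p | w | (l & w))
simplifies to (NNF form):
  ~l & ~p & ~w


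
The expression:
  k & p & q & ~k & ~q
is never true.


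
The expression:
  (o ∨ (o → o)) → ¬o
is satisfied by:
  {o: False}


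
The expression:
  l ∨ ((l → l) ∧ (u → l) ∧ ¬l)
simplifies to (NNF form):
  l ∨ ¬u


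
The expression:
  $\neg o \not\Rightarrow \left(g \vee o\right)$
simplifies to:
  $\neg g \wedge \neg o$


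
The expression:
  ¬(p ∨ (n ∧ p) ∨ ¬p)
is never true.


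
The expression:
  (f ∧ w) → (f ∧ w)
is always true.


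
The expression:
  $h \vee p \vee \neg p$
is always true.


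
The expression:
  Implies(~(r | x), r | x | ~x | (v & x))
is always true.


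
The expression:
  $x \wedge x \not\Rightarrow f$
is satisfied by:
  {x: True, f: False}


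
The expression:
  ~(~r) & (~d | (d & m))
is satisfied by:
  {r: True, m: True, d: False}
  {r: True, m: False, d: False}
  {r: True, d: True, m: True}


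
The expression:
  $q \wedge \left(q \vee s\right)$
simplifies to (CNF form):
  $q$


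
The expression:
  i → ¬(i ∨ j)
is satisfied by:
  {i: False}


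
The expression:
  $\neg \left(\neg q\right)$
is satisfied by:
  {q: True}


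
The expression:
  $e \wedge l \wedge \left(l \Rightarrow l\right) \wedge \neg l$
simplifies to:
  $\text{False}$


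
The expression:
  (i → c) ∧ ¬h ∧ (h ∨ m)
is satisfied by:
  {c: True, m: True, h: False, i: False}
  {m: True, c: False, h: False, i: False}
  {i: True, c: True, m: True, h: False}


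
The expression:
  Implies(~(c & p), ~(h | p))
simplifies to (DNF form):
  (c & p) | (~h & ~p)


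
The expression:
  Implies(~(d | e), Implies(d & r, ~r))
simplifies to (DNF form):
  True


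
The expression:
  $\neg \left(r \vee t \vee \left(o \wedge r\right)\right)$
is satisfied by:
  {r: False, t: False}


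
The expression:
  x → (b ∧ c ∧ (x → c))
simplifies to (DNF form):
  (b ∧ c) ∨ ¬x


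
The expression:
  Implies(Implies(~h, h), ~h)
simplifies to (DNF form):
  ~h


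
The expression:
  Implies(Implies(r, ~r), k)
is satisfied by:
  {r: True, k: True}
  {r: True, k: False}
  {k: True, r: False}


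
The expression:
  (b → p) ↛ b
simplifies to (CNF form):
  ¬b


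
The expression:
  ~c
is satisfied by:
  {c: False}


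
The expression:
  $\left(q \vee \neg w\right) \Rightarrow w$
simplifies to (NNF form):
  $w$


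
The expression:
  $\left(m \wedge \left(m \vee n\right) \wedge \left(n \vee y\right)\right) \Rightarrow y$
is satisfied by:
  {y: True, m: False, n: False}
  {m: False, n: False, y: False}
  {y: True, n: True, m: False}
  {n: True, m: False, y: False}
  {y: True, m: True, n: False}
  {m: True, y: False, n: False}
  {y: True, n: True, m: True}


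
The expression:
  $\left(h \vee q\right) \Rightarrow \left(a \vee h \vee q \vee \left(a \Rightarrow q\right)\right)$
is always true.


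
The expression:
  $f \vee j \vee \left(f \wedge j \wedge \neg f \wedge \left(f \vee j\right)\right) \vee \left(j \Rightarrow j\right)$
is always true.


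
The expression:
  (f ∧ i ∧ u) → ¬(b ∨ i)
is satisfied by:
  {u: False, i: False, f: False}
  {f: True, u: False, i: False}
  {i: True, u: False, f: False}
  {f: True, i: True, u: False}
  {u: True, f: False, i: False}
  {f: True, u: True, i: False}
  {i: True, u: True, f: False}


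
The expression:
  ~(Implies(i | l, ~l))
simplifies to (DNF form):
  l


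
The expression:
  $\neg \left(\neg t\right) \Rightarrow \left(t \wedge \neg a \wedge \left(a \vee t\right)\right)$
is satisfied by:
  {t: False, a: False}
  {a: True, t: False}
  {t: True, a: False}


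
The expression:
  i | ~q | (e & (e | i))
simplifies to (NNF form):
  e | i | ~q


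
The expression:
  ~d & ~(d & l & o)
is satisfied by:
  {d: False}


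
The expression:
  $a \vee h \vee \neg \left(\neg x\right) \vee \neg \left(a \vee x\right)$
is always true.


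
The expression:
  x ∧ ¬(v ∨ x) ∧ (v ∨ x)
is never true.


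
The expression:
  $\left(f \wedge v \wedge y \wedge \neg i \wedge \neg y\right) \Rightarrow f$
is always true.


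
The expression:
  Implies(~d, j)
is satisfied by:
  {d: True, j: True}
  {d: True, j: False}
  {j: True, d: False}


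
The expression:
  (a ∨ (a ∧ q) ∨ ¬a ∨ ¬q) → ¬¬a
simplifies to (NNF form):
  a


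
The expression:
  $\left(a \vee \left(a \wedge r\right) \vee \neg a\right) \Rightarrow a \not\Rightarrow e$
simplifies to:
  $a \wedge \neg e$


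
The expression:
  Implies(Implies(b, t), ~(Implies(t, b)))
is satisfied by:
  {b: True, t: False}
  {t: True, b: False}


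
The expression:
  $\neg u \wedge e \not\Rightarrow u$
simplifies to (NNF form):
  $e \wedge \neg u$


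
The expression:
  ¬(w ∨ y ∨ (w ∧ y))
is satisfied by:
  {y: False, w: False}


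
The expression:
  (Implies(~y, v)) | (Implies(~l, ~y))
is always true.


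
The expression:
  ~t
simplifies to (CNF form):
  ~t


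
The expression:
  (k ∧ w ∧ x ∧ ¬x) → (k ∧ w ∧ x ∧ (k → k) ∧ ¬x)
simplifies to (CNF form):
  True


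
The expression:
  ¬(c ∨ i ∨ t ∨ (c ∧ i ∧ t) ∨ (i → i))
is never true.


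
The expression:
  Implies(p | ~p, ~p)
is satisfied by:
  {p: False}


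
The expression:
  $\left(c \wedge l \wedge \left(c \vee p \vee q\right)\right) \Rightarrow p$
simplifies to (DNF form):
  $p \vee \neg c \vee \neg l$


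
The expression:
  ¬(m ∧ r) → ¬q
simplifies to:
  (m ∧ r) ∨ ¬q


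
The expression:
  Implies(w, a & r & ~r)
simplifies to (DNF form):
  ~w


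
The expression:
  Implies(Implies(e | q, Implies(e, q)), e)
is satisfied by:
  {e: True}


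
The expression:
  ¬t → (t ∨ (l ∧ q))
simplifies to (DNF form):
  t ∨ (l ∧ q)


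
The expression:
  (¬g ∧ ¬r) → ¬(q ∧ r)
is always true.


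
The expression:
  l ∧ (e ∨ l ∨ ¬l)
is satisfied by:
  {l: True}


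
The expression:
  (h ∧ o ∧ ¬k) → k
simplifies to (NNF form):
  k ∨ ¬h ∨ ¬o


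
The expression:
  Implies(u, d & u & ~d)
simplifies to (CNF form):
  ~u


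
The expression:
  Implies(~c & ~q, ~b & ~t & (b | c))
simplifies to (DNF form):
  c | q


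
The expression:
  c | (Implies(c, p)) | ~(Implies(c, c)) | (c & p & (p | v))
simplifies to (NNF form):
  True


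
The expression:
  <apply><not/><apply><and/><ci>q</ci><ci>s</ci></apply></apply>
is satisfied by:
  {s: False, q: False}
  {q: True, s: False}
  {s: True, q: False}


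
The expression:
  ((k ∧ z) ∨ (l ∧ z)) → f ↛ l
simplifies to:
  (f ∧ ¬l) ∨ (¬k ∧ ¬l) ∨ ¬z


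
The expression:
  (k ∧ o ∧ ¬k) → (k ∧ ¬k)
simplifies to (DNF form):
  True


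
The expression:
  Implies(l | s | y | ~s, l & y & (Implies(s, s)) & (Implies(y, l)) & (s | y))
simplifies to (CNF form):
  l & y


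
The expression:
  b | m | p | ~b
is always true.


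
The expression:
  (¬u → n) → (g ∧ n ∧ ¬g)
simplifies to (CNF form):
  ¬n ∧ ¬u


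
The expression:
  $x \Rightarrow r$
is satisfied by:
  {r: True, x: False}
  {x: False, r: False}
  {x: True, r: True}


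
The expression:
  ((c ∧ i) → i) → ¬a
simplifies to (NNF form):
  ¬a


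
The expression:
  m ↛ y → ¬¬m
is always true.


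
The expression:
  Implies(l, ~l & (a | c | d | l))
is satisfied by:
  {l: False}


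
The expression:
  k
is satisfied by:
  {k: True}


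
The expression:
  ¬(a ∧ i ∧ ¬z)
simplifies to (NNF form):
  z ∨ ¬a ∨ ¬i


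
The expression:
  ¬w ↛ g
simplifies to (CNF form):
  ¬g ∧ ¬w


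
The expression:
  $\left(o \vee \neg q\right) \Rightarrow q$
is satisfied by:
  {q: True}


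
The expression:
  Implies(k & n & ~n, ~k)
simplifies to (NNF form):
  True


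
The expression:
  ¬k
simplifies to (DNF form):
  ¬k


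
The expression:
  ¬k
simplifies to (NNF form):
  ¬k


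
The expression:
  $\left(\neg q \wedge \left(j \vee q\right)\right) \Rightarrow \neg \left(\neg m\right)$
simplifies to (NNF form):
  $m \vee q \vee \neg j$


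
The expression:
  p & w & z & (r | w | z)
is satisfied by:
  {z: True, p: True, w: True}


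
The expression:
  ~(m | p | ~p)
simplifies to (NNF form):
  False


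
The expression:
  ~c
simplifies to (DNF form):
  ~c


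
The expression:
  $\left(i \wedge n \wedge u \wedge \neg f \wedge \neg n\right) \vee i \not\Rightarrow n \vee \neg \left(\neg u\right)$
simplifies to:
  $u \vee \left(i \wedge \neg n\right)$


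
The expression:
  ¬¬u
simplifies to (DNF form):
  u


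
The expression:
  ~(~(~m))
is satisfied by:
  {m: False}


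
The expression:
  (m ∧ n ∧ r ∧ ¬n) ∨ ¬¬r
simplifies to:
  r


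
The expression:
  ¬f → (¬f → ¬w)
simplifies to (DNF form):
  f ∨ ¬w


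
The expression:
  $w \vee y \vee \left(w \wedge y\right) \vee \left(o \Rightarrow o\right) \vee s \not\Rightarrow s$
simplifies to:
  $\text{True}$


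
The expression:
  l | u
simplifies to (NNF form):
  l | u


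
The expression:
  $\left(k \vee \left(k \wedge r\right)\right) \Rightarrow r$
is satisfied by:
  {r: True, k: False}
  {k: False, r: False}
  {k: True, r: True}


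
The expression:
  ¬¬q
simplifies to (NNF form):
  q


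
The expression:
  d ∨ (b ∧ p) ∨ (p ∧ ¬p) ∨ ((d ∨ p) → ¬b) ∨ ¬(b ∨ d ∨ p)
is always true.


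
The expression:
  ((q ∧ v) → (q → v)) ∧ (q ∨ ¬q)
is always true.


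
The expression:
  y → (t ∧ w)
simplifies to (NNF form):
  (t ∧ w) ∨ ¬y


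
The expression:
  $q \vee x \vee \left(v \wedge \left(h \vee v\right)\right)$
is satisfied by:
  {x: True, q: True, v: True}
  {x: True, q: True, v: False}
  {x: True, v: True, q: False}
  {x: True, v: False, q: False}
  {q: True, v: True, x: False}
  {q: True, v: False, x: False}
  {v: True, q: False, x: False}


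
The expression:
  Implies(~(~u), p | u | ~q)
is always true.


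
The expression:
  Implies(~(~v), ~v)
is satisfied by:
  {v: False}


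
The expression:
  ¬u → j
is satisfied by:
  {u: True, j: True}
  {u: True, j: False}
  {j: True, u: False}


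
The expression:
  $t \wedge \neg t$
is never true.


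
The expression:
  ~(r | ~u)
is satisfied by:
  {u: True, r: False}


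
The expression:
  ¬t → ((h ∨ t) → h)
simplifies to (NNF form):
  True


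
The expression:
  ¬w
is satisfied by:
  {w: False}


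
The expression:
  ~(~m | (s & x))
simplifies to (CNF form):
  m & (~s | ~x)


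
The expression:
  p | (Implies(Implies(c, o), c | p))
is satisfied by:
  {c: True, p: True}
  {c: True, p: False}
  {p: True, c: False}


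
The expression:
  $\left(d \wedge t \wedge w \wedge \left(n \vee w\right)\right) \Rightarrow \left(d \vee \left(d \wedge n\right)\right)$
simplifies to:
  $\text{True}$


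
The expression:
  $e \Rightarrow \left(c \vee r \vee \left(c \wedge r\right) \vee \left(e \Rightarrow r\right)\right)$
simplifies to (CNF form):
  $c \vee r \vee \neg e$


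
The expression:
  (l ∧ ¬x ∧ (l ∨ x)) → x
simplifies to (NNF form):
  x ∨ ¬l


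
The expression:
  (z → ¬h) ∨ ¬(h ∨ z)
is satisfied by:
  {h: False, z: False}
  {z: True, h: False}
  {h: True, z: False}


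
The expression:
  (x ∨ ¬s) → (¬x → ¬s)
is always true.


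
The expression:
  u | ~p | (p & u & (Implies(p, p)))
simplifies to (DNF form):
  u | ~p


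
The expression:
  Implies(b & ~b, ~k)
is always true.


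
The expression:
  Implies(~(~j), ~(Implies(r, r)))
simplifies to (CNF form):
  ~j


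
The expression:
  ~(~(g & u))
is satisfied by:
  {u: True, g: True}


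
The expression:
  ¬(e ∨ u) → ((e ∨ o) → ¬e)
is always true.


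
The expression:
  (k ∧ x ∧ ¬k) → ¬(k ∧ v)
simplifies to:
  True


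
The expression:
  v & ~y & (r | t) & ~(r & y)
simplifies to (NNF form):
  v & ~y & (r | t)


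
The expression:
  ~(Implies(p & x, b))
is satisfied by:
  {p: True, x: True, b: False}


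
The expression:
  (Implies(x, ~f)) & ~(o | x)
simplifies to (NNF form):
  ~o & ~x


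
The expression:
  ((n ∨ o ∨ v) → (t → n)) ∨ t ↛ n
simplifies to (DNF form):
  True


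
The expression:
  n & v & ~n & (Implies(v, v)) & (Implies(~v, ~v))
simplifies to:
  False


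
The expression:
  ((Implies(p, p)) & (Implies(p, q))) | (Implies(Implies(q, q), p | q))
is always true.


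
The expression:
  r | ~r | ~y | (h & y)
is always true.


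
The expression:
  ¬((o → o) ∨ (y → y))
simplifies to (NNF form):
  False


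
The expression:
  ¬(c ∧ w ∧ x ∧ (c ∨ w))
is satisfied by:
  {w: False, c: False, x: False}
  {x: True, w: False, c: False}
  {c: True, w: False, x: False}
  {x: True, c: True, w: False}
  {w: True, x: False, c: False}
  {x: True, w: True, c: False}
  {c: True, w: True, x: False}


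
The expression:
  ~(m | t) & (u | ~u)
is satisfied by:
  {t: False, m: False}


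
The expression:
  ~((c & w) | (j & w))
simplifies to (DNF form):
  ~w | (~c & ~j)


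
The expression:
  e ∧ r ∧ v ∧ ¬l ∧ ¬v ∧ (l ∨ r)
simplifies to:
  False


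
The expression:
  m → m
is always true.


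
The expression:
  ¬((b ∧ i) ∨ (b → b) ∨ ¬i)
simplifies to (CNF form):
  False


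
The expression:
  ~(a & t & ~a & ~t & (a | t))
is always true.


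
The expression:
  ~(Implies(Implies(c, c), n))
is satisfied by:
  {n: False}


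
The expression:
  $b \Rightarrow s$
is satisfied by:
  {s: True, b: False}
  {b: False, s: False}
  {b: True, s: True}


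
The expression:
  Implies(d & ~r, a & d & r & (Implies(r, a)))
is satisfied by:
  {r: True, d: False}
  {d: False, r: False}
  {d: True, r: True}


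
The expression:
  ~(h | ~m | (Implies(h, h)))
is never true.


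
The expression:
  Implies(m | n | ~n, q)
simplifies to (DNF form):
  q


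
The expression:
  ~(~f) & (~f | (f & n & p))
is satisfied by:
  {p: True, f: True, n: True}


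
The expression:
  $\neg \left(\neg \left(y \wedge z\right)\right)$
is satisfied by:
  {z: True, y: True}


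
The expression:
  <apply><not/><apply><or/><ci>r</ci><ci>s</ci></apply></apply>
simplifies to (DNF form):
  <apply><and/><apply><not/><ci>r</ci></apply><apply><not/><ci>s</ci></apply></apply>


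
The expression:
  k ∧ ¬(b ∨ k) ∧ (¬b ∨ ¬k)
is never true.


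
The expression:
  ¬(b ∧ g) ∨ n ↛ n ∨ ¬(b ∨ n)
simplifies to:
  ¬b ∨ ¬g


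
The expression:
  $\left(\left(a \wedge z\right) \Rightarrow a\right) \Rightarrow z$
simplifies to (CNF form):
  $z$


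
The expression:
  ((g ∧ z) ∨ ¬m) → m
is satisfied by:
  {m: True}


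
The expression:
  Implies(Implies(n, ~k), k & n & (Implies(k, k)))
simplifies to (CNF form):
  k & n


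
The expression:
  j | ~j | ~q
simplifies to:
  True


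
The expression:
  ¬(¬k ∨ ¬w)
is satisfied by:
  {w: True, k: True}


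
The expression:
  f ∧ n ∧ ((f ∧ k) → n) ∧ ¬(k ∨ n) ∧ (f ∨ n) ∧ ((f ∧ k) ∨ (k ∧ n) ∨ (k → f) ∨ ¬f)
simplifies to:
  False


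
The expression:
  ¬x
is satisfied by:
  {x: False}


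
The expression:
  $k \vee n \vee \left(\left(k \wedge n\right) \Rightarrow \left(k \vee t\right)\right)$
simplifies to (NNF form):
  $\text{True}$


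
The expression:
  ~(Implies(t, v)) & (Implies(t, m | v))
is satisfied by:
  {t: True, m: True, v: False}


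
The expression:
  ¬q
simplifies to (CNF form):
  ¬q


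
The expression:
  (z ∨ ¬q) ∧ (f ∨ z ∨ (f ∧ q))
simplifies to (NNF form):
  z ∨ (f ∧ ¬q)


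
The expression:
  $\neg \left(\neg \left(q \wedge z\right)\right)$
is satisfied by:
  {z: True, q: True}


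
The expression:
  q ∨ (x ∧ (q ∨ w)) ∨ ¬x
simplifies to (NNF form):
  q ∨ w ∨ ¬x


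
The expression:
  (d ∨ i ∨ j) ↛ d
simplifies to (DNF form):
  (i ∧ ¬d) ∨ (j ∧ ¬d)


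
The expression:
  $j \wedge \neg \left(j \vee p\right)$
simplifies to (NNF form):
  $\text{False}$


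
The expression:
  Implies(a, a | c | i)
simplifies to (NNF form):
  True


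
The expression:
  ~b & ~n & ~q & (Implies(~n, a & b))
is never true.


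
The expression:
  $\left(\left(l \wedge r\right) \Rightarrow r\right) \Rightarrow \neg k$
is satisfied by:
  {k: False}


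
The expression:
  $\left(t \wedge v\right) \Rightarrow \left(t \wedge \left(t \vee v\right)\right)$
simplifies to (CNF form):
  $\text{True}$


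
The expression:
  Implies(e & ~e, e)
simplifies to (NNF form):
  True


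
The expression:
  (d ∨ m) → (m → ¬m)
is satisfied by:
  {m: False}


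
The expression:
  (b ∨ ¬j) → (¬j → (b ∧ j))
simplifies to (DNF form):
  j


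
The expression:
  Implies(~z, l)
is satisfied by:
  {z: True, l: True}
  {z: True, l: False}
  {l: True, z: False}


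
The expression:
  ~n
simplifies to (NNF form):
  ~n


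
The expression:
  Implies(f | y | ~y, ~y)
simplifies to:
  ~y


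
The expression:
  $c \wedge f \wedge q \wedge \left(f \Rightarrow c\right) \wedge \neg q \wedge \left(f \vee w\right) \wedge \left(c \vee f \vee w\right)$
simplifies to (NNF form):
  $\text{False}$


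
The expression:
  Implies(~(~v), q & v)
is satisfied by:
  {q: True, v: False}
  {v: False, q: False}
  {v: True, q: True}


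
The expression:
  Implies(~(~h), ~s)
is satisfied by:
  {s: False, h: False}
  {h: True, s: False}
  {s: True, h: False}


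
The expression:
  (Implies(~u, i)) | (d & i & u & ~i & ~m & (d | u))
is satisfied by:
  {i: True, u: True}
  {i: True, u: False}
  {u: True, i: False}


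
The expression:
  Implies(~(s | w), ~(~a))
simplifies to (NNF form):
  a | s | w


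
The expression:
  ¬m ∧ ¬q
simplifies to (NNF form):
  ¬m ∧ ¬q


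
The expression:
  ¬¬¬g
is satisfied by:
  {g: False}


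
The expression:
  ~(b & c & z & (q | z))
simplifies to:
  ~b | ~c | ~z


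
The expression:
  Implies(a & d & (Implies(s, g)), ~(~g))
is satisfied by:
  {g: True, s: True, d: False, a: False}
  {g: True, s: False, d: False, a: False}
  {s: True, a: False, g: False, d: False}
  {a: False, s: False, g: False, d: False}
  {a: True, g: True, s: True, d: False}
  {a: True, g: True, s: False, d: False}
  {a: True, s: True, g: False, d: False}
  {a: True, s: False, g: False, d: False}
  {d: True, g: True, s: True, a: False}
  {d: True, g: True, s: False, a: False}
  {d: True, s: True, g: False, a: False}
  {d: True, s: False, g: False, a: False}
  {a: True, d: True, g: True, s: True}
  {a: True, d: True, g: True, s: False}
  {a: True, d: True, s: True, g: False}


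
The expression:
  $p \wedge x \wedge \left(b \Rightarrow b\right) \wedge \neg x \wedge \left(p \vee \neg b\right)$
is never true.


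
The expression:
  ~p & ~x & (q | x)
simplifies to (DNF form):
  q & ~p & ~x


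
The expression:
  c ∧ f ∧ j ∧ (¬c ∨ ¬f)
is never true.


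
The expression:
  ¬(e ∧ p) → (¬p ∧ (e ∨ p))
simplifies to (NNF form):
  e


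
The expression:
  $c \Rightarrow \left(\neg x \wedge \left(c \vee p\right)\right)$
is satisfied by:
  {c: False, x: False}
  {x: True, c: False}
  {c: True, x: False}


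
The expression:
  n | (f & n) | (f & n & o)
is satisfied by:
  {n: True}


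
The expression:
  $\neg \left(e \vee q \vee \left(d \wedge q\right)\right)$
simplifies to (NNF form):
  $\neg e \wedge \neg q$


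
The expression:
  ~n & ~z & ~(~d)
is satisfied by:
  {d: True, n: False, z: False}


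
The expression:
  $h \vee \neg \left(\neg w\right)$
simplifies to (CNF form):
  $h \vee w$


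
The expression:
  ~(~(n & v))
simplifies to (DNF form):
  n & v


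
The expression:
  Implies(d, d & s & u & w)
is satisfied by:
  {u: True, w: True, s: True, d: False}
  {u: True, w: True, s: False, d: False}
  {u: True, s: True, w: False, d: False}
  {u: True, s: False, w: False, d: False}
  {w: True, s: True, u: False, d: False}
  {w: True, s: False, u: False, d: False}
  {s: True, u: False, w: False, d: False}
  {s: False, u: False, w: False, d: False}
  {d: True, u: True, w: True, s: True}


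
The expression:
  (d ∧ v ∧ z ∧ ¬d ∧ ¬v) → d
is always true.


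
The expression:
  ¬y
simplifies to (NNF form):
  ¬y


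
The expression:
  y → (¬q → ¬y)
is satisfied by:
  {q: True, y: False}
  {y: False, q: False}
  {y: True, q: True}


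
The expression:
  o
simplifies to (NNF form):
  o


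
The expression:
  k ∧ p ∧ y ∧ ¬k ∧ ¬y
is never true.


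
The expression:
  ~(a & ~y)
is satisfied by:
  {y: True, a: False}
  {a: False, y: False}
  {a: True, y: True}


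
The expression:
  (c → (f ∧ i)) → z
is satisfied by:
  {z: True, c: True, i: False, f: False}
  {f: True, z: True, c: True, i: False}
  {i: True, z: True, c: True, f: False}
  {f: True, i: True, z: True, c: True}
  {z: True, f: False, c: False, i: False}
  {z: True, f: True, c: False, i: False}
  {z: True, i: True, f: False, c: False}
  {f: True, z: True, i: True, c: False}
  {c: True, i: False, z: False, f: False}
  {f: True, c: True, i: False, z: False}
  {i: True, c: True, f: False, z: False}


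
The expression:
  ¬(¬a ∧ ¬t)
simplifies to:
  a ∨ t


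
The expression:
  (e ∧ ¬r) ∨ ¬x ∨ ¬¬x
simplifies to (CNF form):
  True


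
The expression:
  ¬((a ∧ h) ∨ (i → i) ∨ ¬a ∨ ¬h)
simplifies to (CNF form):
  False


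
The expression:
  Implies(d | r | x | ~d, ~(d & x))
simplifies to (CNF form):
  ~d | ~x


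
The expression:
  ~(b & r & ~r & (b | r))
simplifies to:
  True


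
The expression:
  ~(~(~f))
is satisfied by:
  {f: False}


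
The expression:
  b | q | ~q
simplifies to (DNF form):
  True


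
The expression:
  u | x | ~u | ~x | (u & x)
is always true.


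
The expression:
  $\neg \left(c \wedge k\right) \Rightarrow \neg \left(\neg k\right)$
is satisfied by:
  {k: True}


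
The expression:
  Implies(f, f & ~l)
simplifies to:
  ~f | ~l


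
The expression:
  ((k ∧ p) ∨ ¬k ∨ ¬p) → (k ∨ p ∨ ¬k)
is always true.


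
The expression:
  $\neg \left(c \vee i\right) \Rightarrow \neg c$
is always true.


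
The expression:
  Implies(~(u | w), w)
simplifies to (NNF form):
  u | w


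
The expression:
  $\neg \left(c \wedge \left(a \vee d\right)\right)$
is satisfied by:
  {a: False, c: False, d: False}
  {d: True, a: False, c: False}
  {a: True, d: False, c: False}
  {d: True, a: True, c: False}
  {c: True, d: False, a: False}


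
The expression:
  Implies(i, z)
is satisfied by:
  {z: True, i: False}
  {i: False, z: False}
  {i: True, z: True}


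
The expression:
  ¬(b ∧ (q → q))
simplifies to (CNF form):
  ¬b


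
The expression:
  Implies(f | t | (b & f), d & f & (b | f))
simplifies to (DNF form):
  (d & f) | (~f & ~t)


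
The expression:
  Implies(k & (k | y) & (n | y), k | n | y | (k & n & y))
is always true.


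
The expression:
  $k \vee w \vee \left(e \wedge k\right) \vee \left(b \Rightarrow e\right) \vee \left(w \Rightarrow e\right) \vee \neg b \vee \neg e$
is always true.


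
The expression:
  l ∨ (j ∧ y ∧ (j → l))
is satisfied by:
  {l: True}


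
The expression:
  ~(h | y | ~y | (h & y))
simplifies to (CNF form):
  False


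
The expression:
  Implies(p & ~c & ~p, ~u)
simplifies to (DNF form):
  True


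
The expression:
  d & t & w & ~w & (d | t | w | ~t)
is never true.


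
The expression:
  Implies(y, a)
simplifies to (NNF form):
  a | ~y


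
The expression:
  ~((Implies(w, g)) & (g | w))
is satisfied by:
  {g: False}


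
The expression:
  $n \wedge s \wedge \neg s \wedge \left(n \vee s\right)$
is never true.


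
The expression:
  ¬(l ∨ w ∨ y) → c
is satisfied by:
  {y: True, l: True, w: True, c: True}
  {y: True, l: True, w: True, c: False}
  {y: True, l: True, c: True, w: False}
  {y: True, l: True, c: False, w: False}
  {y: True, w: True, c: True, l: False}
  {y: True, w: True, c: False, l: False}
  {y: True, w: False, c: True, l: False}
  {y: True, w: False, c: False, l: False}
  {l: True, w: True, c: True, y: False}
  {l: True, w: True, c: False, y: False}
  {l: True, c: True, w: False, y: False}
  {l: True, c: False, w: False, y: False}
  {w: True, c: True, l: False, y: False}
  {w: True, l: False, c: False, y: False}
  {c: True, l: False, w: False, y: False}


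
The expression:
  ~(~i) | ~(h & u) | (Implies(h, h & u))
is always true.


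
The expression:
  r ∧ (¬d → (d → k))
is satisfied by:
  {r: True}


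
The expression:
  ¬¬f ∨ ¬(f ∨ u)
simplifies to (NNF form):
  f ∨ ¬u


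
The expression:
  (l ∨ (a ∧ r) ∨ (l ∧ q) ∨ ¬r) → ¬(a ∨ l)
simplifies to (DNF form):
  ¬a ∧ ¬l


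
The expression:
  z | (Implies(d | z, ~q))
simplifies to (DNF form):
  z | ~d | ~q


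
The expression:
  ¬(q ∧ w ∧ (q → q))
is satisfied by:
  {w: False, q: False}
  {q: True, w: False}
  {w: True, q: False}


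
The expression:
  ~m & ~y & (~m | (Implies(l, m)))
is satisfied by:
  {y: False, m: False}


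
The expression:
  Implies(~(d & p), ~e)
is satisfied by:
  {p: True, d: True, e: False}
  {p: True, d: False, e: False}
  {d: True, p: False, e: False}
  {p: False, d: False, e: False}
  {p: True, e: True, d: True}


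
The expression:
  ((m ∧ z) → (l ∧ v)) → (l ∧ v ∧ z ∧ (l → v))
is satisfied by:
  {z: True, m: True, v: True, l: True}
  {z: True, m: True, v: True, l: False}
  {z: True, m: True, l: True, v: False}
  {z: True, m: True, l: False, v: False}
  {z: True, v: True, l: True, m: False}


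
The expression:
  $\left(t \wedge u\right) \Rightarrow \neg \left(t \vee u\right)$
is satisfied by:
  {u: False, t: False}
  {t: True, u: False}
  {u: True, t: False}


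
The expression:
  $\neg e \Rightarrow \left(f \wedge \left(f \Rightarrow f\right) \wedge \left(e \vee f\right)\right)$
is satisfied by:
  {e: True, f: True}
  {e: True, f: False}
  {f: True, e: False}


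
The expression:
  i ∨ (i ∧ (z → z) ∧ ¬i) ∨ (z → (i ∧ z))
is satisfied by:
  {i: True, z: False}
  {z: False, i: False}
  {z: True, i: True}


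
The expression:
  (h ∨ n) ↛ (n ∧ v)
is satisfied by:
  {h: True, n: False, v: False}
  {h: True, v: True, n: False}
  {h: True, n: True, v: False}
  {n: True, v: False, h: False}


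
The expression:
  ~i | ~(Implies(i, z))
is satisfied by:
  {z: False, i: False}
  {i: True, z: False}
  {z: True, i: False}


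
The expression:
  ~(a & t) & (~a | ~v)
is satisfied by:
  {t: False, a: False, v: False}
  {v: True, t: False, a: False}
  {t: True, v: False, a: False}
  {v: True, t: True, a: False}
  {a: True, v: False, t: False}


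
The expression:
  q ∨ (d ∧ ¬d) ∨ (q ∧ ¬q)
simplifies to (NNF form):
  q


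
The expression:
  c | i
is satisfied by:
  {i: True, c: True}
  {i: True, c: False}
  {c: True, i: False}


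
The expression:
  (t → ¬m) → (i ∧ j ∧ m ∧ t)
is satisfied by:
  {t: True, m: True}


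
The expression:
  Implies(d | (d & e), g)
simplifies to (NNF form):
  g | ~d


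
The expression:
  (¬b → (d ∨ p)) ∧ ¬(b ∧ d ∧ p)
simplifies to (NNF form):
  (b ∧ ¬d) ∨ (d ∧ ¬p) ∨ (p ∧ ¬b)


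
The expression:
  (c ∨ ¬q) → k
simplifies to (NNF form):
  k ∨ (q ∧ ¬c)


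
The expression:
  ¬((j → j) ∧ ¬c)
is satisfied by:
  {c: True}


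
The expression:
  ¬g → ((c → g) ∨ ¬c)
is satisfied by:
  {g: True, c: False}
  {c: False, g: False}
  {c: True, g: True}


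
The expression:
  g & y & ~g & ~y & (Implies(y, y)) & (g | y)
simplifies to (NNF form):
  False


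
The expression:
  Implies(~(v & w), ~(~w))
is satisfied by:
  {w: True}


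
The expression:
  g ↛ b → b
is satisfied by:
  {b: True, g: False}
  {g: False, b: False}
  {g: True, b: True}


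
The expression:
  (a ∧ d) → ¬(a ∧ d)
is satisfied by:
  {d: False, a: False}
  {a: True, d: False}
  {d: True, a: False}


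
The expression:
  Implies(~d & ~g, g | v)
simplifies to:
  d | g | v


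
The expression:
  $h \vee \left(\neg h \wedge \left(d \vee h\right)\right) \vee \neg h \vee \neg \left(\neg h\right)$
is always true.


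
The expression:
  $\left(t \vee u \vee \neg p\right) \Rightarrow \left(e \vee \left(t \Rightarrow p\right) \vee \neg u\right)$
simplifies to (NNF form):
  $e \vee p \vee \neg t \vee \neg u$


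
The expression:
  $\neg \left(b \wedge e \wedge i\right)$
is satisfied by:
  {e: False, b: False, i: False}
  {i: True, e: False, b: False}
  {b: True, e: False, i: False}
  {i: True, b: True, e: False}
  {e: True, i: False, b: False}
  {i: True, e: True, b: False}
  {b: True, e: True, i: False}


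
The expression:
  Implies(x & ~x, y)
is always true.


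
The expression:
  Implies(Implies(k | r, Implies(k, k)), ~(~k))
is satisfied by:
  {k: True}


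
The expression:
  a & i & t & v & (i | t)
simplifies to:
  a & i & t & v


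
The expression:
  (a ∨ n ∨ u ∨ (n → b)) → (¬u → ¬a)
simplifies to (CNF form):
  u ∨ ¬a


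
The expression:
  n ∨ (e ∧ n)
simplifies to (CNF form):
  n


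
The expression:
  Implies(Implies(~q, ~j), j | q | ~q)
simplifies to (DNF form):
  True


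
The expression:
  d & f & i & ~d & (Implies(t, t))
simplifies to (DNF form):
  False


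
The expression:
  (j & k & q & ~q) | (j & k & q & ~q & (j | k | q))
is never true.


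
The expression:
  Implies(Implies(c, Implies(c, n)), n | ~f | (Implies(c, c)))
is always true.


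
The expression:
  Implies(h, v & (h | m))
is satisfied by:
  {v: True, h: False}
  {h: False, v: False}
  {h: True, v: True}


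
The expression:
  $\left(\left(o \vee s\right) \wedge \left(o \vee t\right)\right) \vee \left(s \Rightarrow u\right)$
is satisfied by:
  {t: True, o: True, u: True, s: False}
  {t: True, o: True, s: False, u: False}
  {t: True, u: True, s: False, o: False}
  {t: True, s: False, u: False, o: False}
  {o: True, u: True, s: False, t: False}
  {o: True, s: False, u: False, t: False}
  {u: True, o: False, s: False, t: False}
  {o: False, s: False, u: False, t: False}
  {o: True, t: True, s: True, u: True}
  {o: True, t: True, s: True, u: False}
  {t: True, s: True, u: True, o: False}
  {t: True, s: True, o: False, u: False}
  {u: True, s: True, o: True, t: False}
  {s: True, o: True, t: False, u: False}
  {s: True, u: True, t: False, o: False}


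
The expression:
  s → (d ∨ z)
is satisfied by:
  {d: True, z: True, s: False}
  {d: True, s: False, z: False}
  {z: True, s: False, d: False}
  {z: False, s: False, d: False}
  {d: True, z: True, s: True}
  {d: True, s: True, z: False}
  {z: True, s: True, d: False}
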